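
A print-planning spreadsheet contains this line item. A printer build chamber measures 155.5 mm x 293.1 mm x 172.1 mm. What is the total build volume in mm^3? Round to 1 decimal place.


V = 155.5 * 293.1 * 172.1 = 7843810.3 mm^3


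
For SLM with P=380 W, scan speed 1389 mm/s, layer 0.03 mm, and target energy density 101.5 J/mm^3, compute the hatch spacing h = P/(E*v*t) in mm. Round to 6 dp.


h = 380 / (101.5*1389*0.03) = 0.089845 mm


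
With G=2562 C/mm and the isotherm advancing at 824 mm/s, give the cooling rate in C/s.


CR = 2562 * 824 = 2111088 C/s


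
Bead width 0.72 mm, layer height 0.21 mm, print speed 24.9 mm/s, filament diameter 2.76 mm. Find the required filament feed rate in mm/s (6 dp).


Q = 0.72 * 0.21 * 24.9 = 3.76488 mm^3/s
A_fil = pi*(2.76/2)^2 = 5.98284905 mm^2
v_feed = 3.76488 / 5.98284905 = 0.629279 mm/s


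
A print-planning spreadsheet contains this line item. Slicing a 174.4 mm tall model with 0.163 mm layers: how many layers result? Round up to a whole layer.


Layers = ceil(174.4/0.163) = 1070


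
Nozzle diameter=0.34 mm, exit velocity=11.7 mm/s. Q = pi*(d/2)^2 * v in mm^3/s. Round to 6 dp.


A = pi*(0.34/2)^2 = 0.09079203 mm^2
Q = 0.09079203 * 11.7 = 1.062267 mm^3/s


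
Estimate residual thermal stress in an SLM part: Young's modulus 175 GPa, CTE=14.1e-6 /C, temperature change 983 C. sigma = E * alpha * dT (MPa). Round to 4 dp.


sigma = 175*1000 * 14.1e-6 * 983 = 2425.5525 MPa


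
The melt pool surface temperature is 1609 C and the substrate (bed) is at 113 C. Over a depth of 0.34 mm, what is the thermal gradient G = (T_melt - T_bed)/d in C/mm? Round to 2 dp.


G = (1609-113)/0.34 = 4400.0 C/mm


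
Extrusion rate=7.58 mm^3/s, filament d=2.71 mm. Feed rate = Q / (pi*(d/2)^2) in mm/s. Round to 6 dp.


A = pi*(2.71/2)^2 = 5.768043
v = 7.58 / 5.768043 = 1.314137 mm/s


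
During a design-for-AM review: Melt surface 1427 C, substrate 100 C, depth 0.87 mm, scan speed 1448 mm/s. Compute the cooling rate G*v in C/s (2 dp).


G = (1427-100)/0.87 = 1525.28735632 C/mm
CR = 1525.28735632 * 1448 = 2208616.09 C/s


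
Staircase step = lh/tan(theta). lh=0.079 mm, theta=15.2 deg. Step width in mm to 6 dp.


step = 0.079 / tan(15.2) = 0.290768 mm


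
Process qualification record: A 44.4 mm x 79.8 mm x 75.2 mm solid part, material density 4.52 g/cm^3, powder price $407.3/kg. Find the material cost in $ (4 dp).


V = 44.4 * 79.8 * 75.2 = 266442.624 mm^3 = 266.442624 cm^3
Mass = 266.442624 * 4.52 / 1000 = 1.20432066 kg
Cost = 1.20432066 * 407.3 = 490.5198 $


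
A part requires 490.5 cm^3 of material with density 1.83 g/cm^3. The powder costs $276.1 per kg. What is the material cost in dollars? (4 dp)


Mass = 490.5*1.83/1000 = 0.897615 kg
Cost = 0.897615 * 276.1 = 247.8315 $


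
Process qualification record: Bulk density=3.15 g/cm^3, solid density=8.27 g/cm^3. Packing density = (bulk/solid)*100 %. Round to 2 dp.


Packing = (3.15/8.27)*100 = 38.09 %


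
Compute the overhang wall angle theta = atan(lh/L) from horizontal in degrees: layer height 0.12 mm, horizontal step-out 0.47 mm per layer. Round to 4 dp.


angle = atan(0.12/0.47) = 14.3227 degrees


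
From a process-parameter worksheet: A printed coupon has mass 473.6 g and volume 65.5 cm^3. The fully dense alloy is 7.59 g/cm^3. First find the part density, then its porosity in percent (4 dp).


rho_part = 473.6 / 65.5 = 7.23053435 g/cm^3
Porosity = (1 - 7.23053435/7.59)*100 = 4.736 %


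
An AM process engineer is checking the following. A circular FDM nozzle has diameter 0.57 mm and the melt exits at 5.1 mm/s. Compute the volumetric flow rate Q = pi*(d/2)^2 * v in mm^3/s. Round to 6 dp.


A = pi*(0.57/2)^2 = 0.25517586 mm^2
Q = 0.25517586 * 5.1 = 1.301397 mm^3/s


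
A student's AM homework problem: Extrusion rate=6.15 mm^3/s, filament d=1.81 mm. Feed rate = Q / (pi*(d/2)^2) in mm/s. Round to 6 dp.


A = pi*(1.81/2)^2 = 2.573043
v = 6.15 / 2.573043 = 2.390166 mm/s


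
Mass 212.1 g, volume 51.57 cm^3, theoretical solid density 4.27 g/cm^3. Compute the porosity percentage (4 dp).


rho_part = 212.1 / 51.57 = 4.11285631 g/cm^3
Porosity = (1 - 4.11285631/4.27)*100 = 3.6802 %


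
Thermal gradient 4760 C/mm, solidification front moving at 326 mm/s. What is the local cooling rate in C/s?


CR = 4760 * 326 = 1551760 C/s


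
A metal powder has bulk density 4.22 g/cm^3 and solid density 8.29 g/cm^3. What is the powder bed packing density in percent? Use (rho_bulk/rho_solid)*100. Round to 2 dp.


Packing = (4.22/8.29)*100 = 50.9 %


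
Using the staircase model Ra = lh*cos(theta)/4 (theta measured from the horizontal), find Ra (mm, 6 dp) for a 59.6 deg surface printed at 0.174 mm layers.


Ra = 0.174 * cos(59.6) / 4 = 0.022012 mm


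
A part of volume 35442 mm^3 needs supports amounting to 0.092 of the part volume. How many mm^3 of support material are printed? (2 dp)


V_support = 35442 * 0.092 = 3260.66 mm^3


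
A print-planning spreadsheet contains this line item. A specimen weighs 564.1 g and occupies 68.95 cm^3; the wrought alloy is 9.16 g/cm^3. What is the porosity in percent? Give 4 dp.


rho_part = 564.1 / 68.95 = 8.18129079 g/cm^3
Porosity = (1 - 8.18129079/9.16)*100 = 10.6846 %


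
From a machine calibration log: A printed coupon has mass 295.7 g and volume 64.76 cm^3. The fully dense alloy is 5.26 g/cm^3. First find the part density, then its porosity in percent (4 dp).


rho_part = 295.7 / 64.76 = 4.56609018 g/cm^3
Porosity = (1 - 4.56609018/5.26)*100 = 13.1922 %


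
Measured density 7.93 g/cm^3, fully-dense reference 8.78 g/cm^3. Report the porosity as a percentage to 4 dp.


Porosity = (1-7.93/8.78)*100 = 9.6811 %


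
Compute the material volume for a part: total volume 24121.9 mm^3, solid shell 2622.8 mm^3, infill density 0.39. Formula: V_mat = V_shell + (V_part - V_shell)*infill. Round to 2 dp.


V_infill = (24121.9 - 2622.8) * 0.39 = 8384.65
V_total = 2622.8 + 8384.65 = 11007.45 mm^3


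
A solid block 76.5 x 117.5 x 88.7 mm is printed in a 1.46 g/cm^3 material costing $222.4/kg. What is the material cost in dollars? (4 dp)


V = 76.5 * 117.5 * 88.7 = 797302.125 mm^3 = 797.302125 cm^3
Mass = 797.302125 * 1.46 / 1000 = 1.1640611 kg
Cost = 1.1640611 * 222.4 = 258.8872 $


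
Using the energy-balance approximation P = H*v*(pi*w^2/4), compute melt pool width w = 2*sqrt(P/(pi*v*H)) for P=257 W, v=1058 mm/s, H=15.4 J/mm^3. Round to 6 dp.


w = 2*sqrt(257/(pi*1058*15.4)) = 0.141716 mm


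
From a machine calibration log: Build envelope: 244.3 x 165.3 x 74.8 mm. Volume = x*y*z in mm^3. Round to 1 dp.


V = 244.3 * 165.3 * 74.8 = 3020632.7 mm^3


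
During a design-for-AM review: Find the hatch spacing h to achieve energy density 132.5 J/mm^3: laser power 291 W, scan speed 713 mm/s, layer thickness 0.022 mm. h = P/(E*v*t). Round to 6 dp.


h = 291 / (132.5*713*0.022) = 0.140012 mm


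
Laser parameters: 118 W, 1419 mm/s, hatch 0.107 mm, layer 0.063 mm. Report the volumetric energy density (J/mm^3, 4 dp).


E = 118 / (1419*0.107*0.063) = 12.336 J/mm^3


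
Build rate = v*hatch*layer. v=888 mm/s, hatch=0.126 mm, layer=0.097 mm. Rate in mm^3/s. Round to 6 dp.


Rate = 888 * 0.126 * 0.097 = 10.853136 mm^3/s


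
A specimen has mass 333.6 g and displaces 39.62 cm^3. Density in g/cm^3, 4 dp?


rho = 333.6 / 39.62 = 8.42 g/cm^3


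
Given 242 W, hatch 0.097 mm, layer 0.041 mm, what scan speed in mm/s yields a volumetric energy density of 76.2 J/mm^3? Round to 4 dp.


v = 242 / (76.2*0.097*0.041) = 798.5549 mm/s


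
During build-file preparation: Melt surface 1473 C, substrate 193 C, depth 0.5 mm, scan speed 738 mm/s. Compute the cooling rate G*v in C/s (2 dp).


G = (1473-193)/0.5 = 2560.0 C/mm
CR = 2560.0 * 738 = 1889280.0 C/s


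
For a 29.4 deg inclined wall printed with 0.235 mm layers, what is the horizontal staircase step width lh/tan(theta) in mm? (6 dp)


step = 0.235 / tan(29.4) = 0.417058 mm


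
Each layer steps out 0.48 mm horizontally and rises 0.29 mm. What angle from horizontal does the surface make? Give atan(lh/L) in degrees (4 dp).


angle = atan(0.29/0.48) = 31.139 degrees


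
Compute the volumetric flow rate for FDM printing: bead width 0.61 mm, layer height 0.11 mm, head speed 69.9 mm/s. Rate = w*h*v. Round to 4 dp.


Rate = 0.61 * 0.11 * 69.9 = 4.6903 mm^3/s


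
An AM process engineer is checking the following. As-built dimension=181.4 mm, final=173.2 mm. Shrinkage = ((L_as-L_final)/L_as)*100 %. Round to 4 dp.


Shrinkage = ((181.4-173.2)/181.4)*100 = 4.5204 %


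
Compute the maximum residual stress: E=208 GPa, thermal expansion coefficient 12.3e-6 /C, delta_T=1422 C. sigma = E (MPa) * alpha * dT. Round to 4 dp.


sigma = 208*1000 * 12.3e-6 * 1422 = 3638.0448 MPa


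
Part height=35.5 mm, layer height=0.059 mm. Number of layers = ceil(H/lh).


Layers = ceil(35.5/0.059) = 602


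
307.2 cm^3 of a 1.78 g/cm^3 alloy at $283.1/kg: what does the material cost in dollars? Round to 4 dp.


Mass = 307.2*1.78/1000 = 0.546816 kg
Cost = 0.546816 * 283.1 = 154.8036 $


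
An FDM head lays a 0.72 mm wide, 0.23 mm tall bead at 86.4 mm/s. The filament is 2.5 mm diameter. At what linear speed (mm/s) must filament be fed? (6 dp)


Q = 0.72 * 0.23 * 86.4 = 14.30784 mm^3/s
A_fil = pi*(2.5/2)^2 = 4.90873852 mm^2
v_feed = 14.30784 / 4.90873852 = 2.914769 mm/s


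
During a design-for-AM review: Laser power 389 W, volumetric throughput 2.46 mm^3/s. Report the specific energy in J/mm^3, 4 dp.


SE = 389 / 2.46 = 158.1301 J/mm^3


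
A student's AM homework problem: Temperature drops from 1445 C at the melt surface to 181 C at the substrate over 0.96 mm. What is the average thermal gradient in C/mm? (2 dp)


G = (1445-181)/0.96 = 1316.67 C/mm


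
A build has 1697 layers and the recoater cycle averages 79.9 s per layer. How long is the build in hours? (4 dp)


t = 1697 * 79.9 / 3600 = 37.664 hrs


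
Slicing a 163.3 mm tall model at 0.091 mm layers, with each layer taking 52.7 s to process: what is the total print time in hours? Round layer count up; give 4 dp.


Layers = ceil(163.3/0.091) = 1795
t = 1795 * 52.7 / 3600 = 26.2768 hrs


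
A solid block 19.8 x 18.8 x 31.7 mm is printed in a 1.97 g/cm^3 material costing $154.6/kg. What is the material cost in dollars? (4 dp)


V = 19.8 * 18.8 * 31.7 = 11800.008 mm^3 = 11.800008 cm^3
Mass = 11.800008 * 1.97 / 1000 = 0.02324602 kg
Cost = 0.02324602 * 154.6 = 3.5938 $


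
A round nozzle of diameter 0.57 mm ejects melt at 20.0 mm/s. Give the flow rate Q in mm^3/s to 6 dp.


A = pi*(0.57/2)^2 = 0.25517586 mm^2
Q = 0.25517586 * 20.0 = 5.103517 mm^3/s


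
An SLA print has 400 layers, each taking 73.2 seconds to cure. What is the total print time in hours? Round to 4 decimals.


t = 400 * 73.2 / 3600 = 8.1333 hrs


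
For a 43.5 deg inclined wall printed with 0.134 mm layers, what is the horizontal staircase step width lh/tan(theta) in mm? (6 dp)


step = 0.134 / tan(43.5) = 0.141207 mm


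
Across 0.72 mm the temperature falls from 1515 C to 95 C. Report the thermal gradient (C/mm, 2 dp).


G = (1515-95)/0.72 = 1972.22 C/mm


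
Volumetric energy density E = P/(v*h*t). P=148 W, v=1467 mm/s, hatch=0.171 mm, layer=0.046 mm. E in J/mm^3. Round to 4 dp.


E = 148 / (1467*0.171*0.046) = 12.8256 J/mm^3


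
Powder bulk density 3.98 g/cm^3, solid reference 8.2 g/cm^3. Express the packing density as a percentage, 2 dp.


Packing = (3.98/8.2)*100 = 48.54 %


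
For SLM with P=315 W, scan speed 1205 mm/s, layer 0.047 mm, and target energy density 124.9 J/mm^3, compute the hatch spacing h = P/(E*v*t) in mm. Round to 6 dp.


h = 315 / (124.9*1205*0.047) = 0.044531 mm


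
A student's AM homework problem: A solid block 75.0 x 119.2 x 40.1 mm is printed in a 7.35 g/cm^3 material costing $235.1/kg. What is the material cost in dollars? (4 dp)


V = 75.0 * 119.2 * 40.1 = 358494.0 mm^3 = 358.494 cm^3
Mass = 358.494 * 7.35 / 1000 = 2.6349309 kg
Cost = 2.6349309 * 235.1 = 619.4723 $


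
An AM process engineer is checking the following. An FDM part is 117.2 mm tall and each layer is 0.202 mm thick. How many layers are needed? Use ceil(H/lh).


Layers = ceil(117.2/0.202) = 581


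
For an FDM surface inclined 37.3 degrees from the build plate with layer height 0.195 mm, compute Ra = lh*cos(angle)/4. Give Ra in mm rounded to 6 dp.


Ra = 0.195 * cos(37.3) / 4 = 0.038779 mm


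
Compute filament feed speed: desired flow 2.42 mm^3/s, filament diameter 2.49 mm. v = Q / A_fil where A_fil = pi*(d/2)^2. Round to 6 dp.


A = pi*(2.49/2)^2 = 4.869547
v = 2.42 / 4.869547 = 0.496966 mm/s


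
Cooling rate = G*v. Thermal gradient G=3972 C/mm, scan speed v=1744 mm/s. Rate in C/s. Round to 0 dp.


CR = 3972 * 1744 = 6927168 C/s


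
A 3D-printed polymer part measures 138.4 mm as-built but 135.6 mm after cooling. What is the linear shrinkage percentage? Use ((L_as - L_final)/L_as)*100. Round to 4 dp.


Shrinkage = ((138.4-135.6)/138.4)*100 = 2.0231 %


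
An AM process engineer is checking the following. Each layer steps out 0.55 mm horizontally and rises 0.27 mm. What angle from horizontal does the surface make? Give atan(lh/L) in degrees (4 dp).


angle = atan(0.27/0.55) = 26.1468 degrees


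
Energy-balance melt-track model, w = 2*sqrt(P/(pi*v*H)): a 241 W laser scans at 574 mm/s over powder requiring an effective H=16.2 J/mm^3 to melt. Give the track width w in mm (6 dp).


w = 2*sqrt(241/(pi*574*16.2)) = 0.181656 mm


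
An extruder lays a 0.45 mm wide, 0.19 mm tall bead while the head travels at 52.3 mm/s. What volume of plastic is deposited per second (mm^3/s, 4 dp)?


Rate = 0.45 * 0.19 * 52.3 = 4.4717 mm^3/s


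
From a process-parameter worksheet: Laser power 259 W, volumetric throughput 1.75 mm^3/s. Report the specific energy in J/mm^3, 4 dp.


SE = 259 / 1.75 = 148.0 J/mm^3


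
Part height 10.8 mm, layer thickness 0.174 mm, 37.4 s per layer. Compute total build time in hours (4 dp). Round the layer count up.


Layers = ceil(10.8/0.174) = 63
t = 63 * 37.4 / 3600 = 0.6545 hrs


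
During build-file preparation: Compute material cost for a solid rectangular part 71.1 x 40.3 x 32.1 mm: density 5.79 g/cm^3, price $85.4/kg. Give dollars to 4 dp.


V = 71.1 * 40.3 * 32.1 = 91977.093 mm^3 = 91.977093 cm^3
Mass = 91.977093 * 5.79 / 1000 = 0.53254737 kg
Cost = 0.53254737 * 85.4 = 45.4795 $


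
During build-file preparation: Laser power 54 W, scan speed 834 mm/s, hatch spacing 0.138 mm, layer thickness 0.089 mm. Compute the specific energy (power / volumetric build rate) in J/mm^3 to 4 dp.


Build rate = 834 * 0.138 * 0.089 = 10.243188 mm^3/s
SE = 54 / 10.243188 = 5.2718 J/mm^3


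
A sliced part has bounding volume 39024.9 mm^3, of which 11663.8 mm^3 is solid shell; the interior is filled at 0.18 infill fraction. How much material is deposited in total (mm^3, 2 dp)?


V_infill = (39024.9 - 11663.8) * 0.18 = 4925.0
V_total = 11663.8 + 4925.0 = 16588.8 mm^3


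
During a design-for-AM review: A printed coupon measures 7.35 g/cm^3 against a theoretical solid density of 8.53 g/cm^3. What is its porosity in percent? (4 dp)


Porosity = (1-7.35/8.53)*100 = 13.8335 %


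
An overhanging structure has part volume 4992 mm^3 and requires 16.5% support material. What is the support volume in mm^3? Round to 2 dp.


V_support = 4992 * 0.165 = 823.68 mm^3


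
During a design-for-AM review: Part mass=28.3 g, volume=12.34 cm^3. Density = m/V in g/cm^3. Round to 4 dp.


rho = 28.3 / 12.34 = 2.2934 g/cm^3


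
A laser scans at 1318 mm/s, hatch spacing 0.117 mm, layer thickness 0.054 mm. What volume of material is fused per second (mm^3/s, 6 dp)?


Rate = 1318 * 0.117 * 0.054 = 8.327124 mm^3/s


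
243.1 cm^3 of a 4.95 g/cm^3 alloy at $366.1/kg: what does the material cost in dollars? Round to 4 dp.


Mass = 243.1*4.95/1000 = 1.203345 kg
Cost = 1.203345 * 366.1 = 440.5446 $


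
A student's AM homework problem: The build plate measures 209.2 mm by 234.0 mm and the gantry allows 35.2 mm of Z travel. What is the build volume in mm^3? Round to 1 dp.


V = 209.2 * 234.0 * 35.2 = 1723138.6 mm^3


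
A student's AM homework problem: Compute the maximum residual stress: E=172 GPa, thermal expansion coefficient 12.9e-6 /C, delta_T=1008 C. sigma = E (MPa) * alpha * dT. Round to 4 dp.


sigma = 172*1000 * 12.9e-6 * 1008 = 2236.5504 MPa


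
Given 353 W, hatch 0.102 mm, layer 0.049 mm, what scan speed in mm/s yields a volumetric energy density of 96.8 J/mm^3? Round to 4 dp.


v = 353 / (96.8*0.102*0.049) = 729.6307 mm/s


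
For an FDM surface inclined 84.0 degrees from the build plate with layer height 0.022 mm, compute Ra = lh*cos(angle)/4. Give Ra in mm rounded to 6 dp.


Ra = 0.022 * cos(84.0) / 4 = 0.000575 mm


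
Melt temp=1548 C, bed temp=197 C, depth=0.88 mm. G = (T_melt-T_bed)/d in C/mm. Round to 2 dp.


G = (1548-197)/0.88 = 1535.23 C/mm


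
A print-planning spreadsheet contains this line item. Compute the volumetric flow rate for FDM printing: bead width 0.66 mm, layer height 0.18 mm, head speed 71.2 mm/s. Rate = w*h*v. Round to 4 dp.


Rate = 0.66 * 0.18 * 71.2 = 8.4586 mm^3/s


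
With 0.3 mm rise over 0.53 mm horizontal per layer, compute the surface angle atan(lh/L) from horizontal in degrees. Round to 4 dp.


angle = atan(0.3/0.53) = 29.5115 degrees


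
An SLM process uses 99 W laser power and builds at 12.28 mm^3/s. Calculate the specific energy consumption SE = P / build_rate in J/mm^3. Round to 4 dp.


SE = 99 / 12.28 = 8.0619 J/mm^3


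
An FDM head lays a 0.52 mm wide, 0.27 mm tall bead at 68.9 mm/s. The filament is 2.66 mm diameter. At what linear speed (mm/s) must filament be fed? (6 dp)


Q = 0.52 * 0.27 * 68.9 = 9.67356 mm^3/s
A_fil = pi*(2.66/2)^2 = 5.55716324 mm^2
v_feed = 9.67356 / 5.55716324 = 1.740737 mm/s


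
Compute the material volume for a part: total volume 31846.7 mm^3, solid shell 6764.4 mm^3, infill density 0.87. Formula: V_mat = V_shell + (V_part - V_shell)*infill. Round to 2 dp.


V_infill = (31846.7 - 6764.4) * 0.87 = 21821.6
V_total = 6764.4 + 21821.6 = 28586.0 mm^3


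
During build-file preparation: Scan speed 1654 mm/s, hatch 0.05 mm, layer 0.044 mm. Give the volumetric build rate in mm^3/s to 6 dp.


Rate = 1654 * 0.05 * 0.044 = 3.6388 mm^3/s


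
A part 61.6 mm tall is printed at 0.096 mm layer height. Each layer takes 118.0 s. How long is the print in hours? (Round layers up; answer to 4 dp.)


Layers = ceil(61.6/0.096) = 642
t = 642 * 118.0 / 3600 = 21.0433 hrs


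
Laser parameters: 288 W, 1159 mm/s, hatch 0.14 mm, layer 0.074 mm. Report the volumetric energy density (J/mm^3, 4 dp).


E = 288 / (1159*0.14*0.074) = 23.9855 J/mm^3


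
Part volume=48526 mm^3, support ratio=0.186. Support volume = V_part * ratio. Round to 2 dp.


V_support = 48526 * 0.186 = 9025.84 mm^3


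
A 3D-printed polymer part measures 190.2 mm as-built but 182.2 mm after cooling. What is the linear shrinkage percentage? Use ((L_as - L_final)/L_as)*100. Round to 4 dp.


Shrinkage = ((190.2-182.2)/190.2)*100 = 4.2061 %


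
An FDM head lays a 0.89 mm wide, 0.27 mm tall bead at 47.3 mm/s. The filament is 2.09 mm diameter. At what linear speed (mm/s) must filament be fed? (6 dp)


Q = 0.89 * 0.27 * 47.3 = 11.36619 mm^3/s
A_fil = pi*(2.09/2)^2 = 3.43069772 mm^2
v_feed = 11.36619 / 3.43069772 = 3.313084 mm/s


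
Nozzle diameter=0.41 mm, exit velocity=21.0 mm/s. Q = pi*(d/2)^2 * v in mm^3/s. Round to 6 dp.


A = pi*(0.41/2)^2 = 0.13202543 mm^2
Q = 0.13202543 * 21.0 = 2.772534 mm^3/s


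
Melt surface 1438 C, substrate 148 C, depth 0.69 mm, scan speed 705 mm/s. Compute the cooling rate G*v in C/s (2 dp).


G = (1438-148)/0.69 = 1869.56521739 C/mm
CR = 1869.56521739 * 705 = 1318043.48 C/s


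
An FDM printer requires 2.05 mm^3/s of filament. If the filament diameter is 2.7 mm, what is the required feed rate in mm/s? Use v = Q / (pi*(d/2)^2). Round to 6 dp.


A = pi*(2.7/2)^2 = 5.725553
v = 2.05 / 5.725553 = 0.358044 mm/s


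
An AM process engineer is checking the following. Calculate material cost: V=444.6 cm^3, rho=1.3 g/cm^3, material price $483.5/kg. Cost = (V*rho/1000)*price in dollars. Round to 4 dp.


Mass = 444.6*1.3/1000 = 0.57798 kg
Cost = 0.57798 * 483.5 = 279.4533 $


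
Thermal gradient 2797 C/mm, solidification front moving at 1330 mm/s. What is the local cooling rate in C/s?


CR = 2797 * 1330 = 3720010 C/s


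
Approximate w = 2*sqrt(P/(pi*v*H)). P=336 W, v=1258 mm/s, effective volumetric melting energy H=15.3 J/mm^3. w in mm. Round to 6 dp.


w = 2*sqrt(336/(pi*1258*15.3)) = 0.149087 mm


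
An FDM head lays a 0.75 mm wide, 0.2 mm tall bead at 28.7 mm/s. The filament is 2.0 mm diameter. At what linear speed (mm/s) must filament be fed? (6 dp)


Q = 0.75 * 0.2 * 28.7 = 4.305 mm^3/s
A_fil = pi*(2.0/2)^2 = 3.14159265 mm^2
v_feed = 4.305 / 3.14159265 = 1.370324 mm/s


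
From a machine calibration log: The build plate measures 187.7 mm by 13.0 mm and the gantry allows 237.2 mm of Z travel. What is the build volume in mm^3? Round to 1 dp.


V = 187.7 * 13.0 * 237.2 = 578791.7 mm^3


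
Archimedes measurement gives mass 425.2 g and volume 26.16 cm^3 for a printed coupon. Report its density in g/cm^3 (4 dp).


rho = 425.2 / 26.16 = 16.2538 g/cm^3


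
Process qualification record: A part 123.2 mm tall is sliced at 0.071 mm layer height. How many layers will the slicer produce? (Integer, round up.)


Layers = ceil(123.2/0.071) = 1736


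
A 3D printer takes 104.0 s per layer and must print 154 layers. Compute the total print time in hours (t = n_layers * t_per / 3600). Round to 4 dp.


t = 154 * 104.0 / 3600 = 4.4489 hrs


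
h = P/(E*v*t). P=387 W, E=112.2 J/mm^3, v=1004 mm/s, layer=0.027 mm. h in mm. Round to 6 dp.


h = 387 / (112.2*1004*0.027) = 0.127239 mm


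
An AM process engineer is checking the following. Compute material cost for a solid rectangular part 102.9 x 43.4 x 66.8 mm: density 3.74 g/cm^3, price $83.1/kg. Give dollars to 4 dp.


V = 102.9 * 43.4 * 66.8 = 298319.448 mm^3 = 298.319448 cm^3
Mass = 298.319448 * 3.74 / 1000 = 1.11571474 kg
Cost = 1.11571474 * 83.1 = 92.7159 $


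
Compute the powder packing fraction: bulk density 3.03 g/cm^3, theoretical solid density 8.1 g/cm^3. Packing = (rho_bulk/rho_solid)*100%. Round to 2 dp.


Packing = (3.03/8.1)*100 = 37.41 %


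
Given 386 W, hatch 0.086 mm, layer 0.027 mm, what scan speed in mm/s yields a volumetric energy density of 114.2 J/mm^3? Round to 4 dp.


v = 386 / (114.2*0.086*0.027) = 1455.6568 mm/s


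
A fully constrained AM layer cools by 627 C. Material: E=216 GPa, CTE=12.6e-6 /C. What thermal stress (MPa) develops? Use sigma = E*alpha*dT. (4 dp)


sigma = 216*1000 * 12.6e-6 * 627 = 1706.4432 MPa


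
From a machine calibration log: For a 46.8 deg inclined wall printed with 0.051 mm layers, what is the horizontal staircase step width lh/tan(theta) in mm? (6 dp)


step = 0.051 / tan(46.8) = 0.047892 mm


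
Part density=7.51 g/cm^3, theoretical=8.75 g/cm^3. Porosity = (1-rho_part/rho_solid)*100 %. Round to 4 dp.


Porosity = (1-7.51/8.75)*100 = 14.1714 %


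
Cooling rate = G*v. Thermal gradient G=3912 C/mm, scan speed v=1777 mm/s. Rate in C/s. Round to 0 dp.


CR = 3912 * 1777 = 6951624 C/s


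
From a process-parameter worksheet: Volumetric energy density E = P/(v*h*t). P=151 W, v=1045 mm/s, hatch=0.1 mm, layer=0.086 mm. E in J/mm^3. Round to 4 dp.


E = 151 / (1045*0.1*0.086) = 16.802 J/mm^3


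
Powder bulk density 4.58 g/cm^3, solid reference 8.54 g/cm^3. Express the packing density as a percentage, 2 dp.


Packing = (4.58/8.54)*100 = 53.63 %


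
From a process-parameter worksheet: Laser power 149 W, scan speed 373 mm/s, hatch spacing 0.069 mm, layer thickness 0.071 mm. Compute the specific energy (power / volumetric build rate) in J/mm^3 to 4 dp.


Build rate = 373 * 0.069 * 0.071 = 1.827327 mm^3/s
SE = 149 / 1.827327 = 81.5399 J/mm^3


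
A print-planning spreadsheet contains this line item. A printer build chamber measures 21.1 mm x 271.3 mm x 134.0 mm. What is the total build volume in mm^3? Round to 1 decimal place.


V = 21.1 * 271.3 * 134.0 = 767073.6 mm^3


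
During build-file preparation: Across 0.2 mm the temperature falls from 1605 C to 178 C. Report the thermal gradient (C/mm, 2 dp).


G = (1605-178)/0.2 = 7135.0 C/mm


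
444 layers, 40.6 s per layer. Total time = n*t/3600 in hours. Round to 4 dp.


t = 444 * 40.6 / 3600 = 5.0073 hrs


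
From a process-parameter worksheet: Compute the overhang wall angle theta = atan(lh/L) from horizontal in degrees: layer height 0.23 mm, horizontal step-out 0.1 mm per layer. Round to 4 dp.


angle = atan(0.23/0.1) = 66.5014 degrees


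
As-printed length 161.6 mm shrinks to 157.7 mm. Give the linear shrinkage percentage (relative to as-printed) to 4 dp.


Shrinkage = ((161.6-157.7)/161.6)*100 = 2.4134 %


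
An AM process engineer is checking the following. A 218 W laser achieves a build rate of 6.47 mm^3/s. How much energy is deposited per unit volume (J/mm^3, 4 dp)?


SE = 218 / 6.47 = 33.694 J/mm^3


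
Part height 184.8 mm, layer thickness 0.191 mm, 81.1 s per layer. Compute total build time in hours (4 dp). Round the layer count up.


Layers = ceil(184.8/0.191) = 968
t = 968 * 81.1 / 3600 = 21.8069 hrs


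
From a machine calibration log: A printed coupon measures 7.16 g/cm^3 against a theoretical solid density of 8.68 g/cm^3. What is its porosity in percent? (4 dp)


Porosity = (1-7.16/8.68)*100 = 17.5115 %


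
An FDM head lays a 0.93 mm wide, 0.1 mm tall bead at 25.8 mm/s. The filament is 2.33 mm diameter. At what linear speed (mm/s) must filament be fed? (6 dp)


Q = 0.93 * 0.1 * 25.8 = 2.3994 mm^3/s
A_fil = pi*(2.33/2)^2 = 4.26384809 mm^2
v_feed = 2.3994 / 4.26384809 = 0.562731 mm/s


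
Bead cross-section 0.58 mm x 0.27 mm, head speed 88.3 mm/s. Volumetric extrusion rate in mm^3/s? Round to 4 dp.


Rate = 0.58 * 0.27 * 88.3 = 13.8278 mm^3/s


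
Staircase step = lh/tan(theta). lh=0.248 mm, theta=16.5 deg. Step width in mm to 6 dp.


step = 0.248 / tan(16.5) = 0.837234 mm


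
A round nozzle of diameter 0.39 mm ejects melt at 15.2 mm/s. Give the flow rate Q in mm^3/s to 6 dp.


A = pi*(0.39/2)^2 = 0.11945906 mm^2
Q = 0.11945906 * 15.2 = 1.815778 mm^3/s


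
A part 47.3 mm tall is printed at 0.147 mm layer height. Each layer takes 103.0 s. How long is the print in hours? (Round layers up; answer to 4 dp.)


Layers = ceil(47.3/0.147) = 322
t = 322 * 103.0 / 3600 = 9.2128 hrs


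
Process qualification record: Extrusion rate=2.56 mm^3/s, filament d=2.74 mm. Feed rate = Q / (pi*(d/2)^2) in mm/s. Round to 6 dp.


A = pi*(2.74/2)^2 = 5.896455
v = 2.56 / 5.896455 = 0.434159 mm/s


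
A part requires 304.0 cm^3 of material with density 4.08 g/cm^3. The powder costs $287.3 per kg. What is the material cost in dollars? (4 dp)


Mass = 304.0*4.08/1000 = 1.24032 kg
Cost = 1.24032 * 287.3 = 356.3439 $


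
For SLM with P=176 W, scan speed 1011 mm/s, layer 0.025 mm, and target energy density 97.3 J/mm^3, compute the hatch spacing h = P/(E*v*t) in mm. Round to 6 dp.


h = 176 / (97.3*1011*0.025) = 0.071566 mm


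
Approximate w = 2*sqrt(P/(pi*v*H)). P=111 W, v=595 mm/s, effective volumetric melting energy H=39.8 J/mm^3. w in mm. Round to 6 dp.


w = 2*sqrt(111/(pi*595*39.8)) = 0.077253 mm


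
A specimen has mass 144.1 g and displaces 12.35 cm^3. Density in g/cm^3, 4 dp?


rho = 144.1 / 12.35 = 11.668 g/cm^3


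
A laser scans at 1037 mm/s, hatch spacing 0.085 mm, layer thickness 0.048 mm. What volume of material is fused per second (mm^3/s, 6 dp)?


Rate = 1037 * 0.085 * 0.048 = 4.23096 mm^3/s


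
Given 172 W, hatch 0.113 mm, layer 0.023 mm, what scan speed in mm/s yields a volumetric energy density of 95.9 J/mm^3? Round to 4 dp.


v = 172 / (95.9*0.113*0.023) = 690.0865 mm/s


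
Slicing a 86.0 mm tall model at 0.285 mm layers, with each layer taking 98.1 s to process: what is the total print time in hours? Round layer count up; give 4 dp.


Layers = ceil(86.0/0.285) = 302
t = 302 * 98.1 / 3600 = 8.2295 hrs


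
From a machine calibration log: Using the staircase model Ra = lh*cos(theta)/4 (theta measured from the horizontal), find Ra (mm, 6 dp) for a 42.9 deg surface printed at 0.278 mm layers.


Ra = 0.278 * cos(42.9) / 4 = 0.050912 mm


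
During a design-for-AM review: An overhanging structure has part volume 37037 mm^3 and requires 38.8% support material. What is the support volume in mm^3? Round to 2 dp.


V_support = 37037 * 0.388 = 14370.36 mm^3


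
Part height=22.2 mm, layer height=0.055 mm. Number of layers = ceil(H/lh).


Layers = ceil(22.2/0.055) = 404


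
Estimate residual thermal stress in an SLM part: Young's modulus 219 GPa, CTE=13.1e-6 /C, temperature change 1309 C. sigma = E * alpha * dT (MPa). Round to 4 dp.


sigma = 219*1000 * 13.1e-6 * 1309 = 3755.3901 MPa


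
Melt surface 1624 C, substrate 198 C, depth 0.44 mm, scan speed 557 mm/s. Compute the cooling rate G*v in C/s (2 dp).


G = (1624-198)/0.44 = 3240.90909091 C/mm
CR = 3240.90909091 * 557 = 1805186.36 C/s


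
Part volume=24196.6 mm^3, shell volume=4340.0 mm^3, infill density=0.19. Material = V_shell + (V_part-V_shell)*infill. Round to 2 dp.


V_infill = (24196.6 - 4340.0) * 0.19 = 3772.75
V_total = 4340.0 + 3772.75 = 8112.75 mm^3


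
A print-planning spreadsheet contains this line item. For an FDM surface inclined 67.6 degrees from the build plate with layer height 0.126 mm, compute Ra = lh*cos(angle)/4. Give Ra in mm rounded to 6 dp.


Ra = 0.126 * cos(67.6) / 4 = 0.012004 mm


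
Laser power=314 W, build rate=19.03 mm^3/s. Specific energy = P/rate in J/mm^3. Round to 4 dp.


SE = 314 / 19.03 = 16.5003 J/mm^3


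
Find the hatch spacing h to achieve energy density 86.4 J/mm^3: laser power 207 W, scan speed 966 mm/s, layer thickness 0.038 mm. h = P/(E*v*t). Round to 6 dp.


h = 207 / (86.4*966*0.038) = 0.065267 mm


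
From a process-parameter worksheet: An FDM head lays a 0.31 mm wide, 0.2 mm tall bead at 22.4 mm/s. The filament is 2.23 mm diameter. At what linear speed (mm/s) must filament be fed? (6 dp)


Q = 0.31 * 0.2 * 22.4 = 1.3888 mm^3/s
A_fil = pi*(2.23/2)^2 = 3.90570653 mm^2
v_feed = 1.3888 / 3.90570653 = 0.355582 mm/s


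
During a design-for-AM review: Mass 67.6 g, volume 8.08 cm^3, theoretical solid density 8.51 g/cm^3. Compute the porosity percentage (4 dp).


rho_part = 67.6 / 8.08 = 8.36633663 g/cm^3
Porosity = (1 - 8.36633663/8.51)*100 = 1.6882 %


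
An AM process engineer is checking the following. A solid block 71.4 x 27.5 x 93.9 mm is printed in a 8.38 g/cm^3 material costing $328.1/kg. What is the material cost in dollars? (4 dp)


V = 71.4 * 27.5 * 93.9 = 184372.65 mm^3 = 184.37265 cm^3
Mass = 184.37265 * 8.38 / 1000 = 1.54504281 kg
Cost = 1.54504281 * 328.1 = 506.9285 $


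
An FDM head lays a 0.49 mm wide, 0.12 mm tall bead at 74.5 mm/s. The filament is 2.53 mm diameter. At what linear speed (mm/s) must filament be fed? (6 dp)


Q = 0.49 * 0.12 * 74.5 = 4.3806 mm^3/s
A_fil = pi*(2.53/2)^2 = 5.0272551 mm^2
v_feed = 4.3806 / 5.0272551 = 0.87137 mm/s


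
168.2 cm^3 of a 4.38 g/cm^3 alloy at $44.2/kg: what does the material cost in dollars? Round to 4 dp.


Mass = 168.2*4.38/1000 = 0.736716 kg
Cost = 0.736716 * 44.2 = 32.5628 $


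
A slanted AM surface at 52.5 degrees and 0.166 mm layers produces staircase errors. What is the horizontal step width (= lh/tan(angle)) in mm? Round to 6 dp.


step = 0.166 / tan(52.5) = 0.127376 mm


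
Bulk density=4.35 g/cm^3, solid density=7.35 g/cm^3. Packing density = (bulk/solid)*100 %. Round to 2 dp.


Packing = (4.35/7.35)*100 = 59.18 %


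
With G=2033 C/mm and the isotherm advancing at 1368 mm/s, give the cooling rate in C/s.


CR = 2033 * 1368 = 2781144 C/s


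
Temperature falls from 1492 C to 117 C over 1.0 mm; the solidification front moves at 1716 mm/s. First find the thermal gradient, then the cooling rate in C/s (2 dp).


G = (1492-117)/1.0 = 1375.0 C/mm
CR = 1375.0 * 1716 = 2359500.0 C/s


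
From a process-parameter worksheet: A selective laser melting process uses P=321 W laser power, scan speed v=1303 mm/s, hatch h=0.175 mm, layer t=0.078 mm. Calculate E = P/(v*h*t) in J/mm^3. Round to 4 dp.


E = 321 / (1303*0.175*0.078) = 18.048 J/mm^3


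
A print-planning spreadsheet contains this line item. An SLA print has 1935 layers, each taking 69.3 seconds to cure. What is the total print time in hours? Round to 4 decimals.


t = 1935 * 69.3 / 3600 = 37.2488 hrs


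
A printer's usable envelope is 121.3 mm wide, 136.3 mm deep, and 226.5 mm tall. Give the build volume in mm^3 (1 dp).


V = 121.3 * 136.3 * 226.5 = 3744767.5 mm^3


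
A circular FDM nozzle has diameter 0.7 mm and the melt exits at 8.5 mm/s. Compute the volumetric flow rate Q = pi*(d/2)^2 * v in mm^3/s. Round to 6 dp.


A = pi*(0.7/2)^2 = 0.3848451 mm^2
Q = 0.3848451 * 8.5 = 3.271183 mm^3/s


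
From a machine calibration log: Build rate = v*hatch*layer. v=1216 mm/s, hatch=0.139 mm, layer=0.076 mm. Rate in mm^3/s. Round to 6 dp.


Rate = 1216 * 0.139 * 0.076 = 12.845824 mm^3/s


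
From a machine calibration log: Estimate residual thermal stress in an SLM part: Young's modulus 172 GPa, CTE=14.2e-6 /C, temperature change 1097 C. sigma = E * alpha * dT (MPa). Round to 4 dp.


sigma = 172*1000 * 14.2e-6 * 1097 = 2679.3128 MPa


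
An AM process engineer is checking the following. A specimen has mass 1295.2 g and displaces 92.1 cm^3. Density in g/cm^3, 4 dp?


rho = 1295.2 / 92.1 = 14.063 g/cm^3


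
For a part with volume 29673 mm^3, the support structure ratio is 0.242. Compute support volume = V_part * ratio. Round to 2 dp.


V_support = 29673 * 0.242 = 7180.87 mm^3


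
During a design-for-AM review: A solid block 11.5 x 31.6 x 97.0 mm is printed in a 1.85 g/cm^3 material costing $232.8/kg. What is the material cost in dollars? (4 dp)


V = 11.5 * 31.6 * 97.0 = 35249.8 mm^3 = 35.2498 cm^3
Mass = 35.2498 * 1.85 / 1000 = 0.06521213 kg
Cost = 0.06521213 * 232.8 = 15.1814 $


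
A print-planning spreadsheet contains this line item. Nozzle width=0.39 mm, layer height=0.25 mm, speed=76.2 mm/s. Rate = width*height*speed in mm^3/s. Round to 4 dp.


Rate = 0.39 * 0.25 * 76.2 = 7.4295 mm^3/s


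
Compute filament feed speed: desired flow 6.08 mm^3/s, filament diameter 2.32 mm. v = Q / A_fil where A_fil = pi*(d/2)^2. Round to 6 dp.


A = pi*(2.32/2)^2 = 4.227327
v = 6.08 / 4.227327 = 1.438261 mm/s


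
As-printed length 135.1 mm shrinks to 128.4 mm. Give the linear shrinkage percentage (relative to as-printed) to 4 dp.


Shrinkage = ((135.1-128.4)/135.1)*100 = 4.9593 %


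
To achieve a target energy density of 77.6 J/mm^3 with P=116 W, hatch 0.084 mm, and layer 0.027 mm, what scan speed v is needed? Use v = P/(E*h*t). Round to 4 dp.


v = 116 / (77.6*0.084*0.027) = 659.1029 mm/s


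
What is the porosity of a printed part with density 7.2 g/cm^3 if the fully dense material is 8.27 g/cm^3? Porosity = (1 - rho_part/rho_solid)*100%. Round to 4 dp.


Porosity = (1-7.2/8.27)*100 = 12.9383 %


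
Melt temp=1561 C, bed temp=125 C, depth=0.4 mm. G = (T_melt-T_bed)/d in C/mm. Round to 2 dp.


G = (1561-125)/0.4 = 3590.0 C/mm


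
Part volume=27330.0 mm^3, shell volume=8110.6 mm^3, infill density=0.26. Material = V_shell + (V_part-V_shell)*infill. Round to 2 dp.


V_infill = (27330.0 - 8110.6) * 0.26 = 4997.04
V_total = 8110.6 + 4997.04 = 13107.64 mm^3


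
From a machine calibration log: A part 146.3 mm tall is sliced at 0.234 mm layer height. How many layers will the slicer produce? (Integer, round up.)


Layers = ceil(146.3/0.234) = 626


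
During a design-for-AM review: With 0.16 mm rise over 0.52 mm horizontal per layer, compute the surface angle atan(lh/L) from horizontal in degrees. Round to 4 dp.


angle = atan(0.16/0.52) = 17.1027 degrees


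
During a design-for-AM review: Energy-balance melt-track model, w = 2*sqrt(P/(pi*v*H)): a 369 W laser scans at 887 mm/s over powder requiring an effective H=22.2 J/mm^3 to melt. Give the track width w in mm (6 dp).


w = 2*sqrt(369/(pi*887*22.2)) = 0.154465 mm


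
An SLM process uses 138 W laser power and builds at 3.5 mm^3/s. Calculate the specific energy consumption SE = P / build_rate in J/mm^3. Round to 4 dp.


SE = 138 / 3.5 = 39.4286 J/mm^3


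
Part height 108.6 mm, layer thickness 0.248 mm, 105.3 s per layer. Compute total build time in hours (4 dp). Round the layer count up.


Layers = ceil(108.6/0.248) = 438
t = 438 * 105.3 / 3600 = 12.8115 hrs


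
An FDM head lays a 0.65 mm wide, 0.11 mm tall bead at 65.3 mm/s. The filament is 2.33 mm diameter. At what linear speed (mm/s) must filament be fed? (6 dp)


Q = 0.65 * 0.11 * 65.3 = 4.66895 mm^3/s
A_fil = pi*(2.33/2)^2 = 4.26384809 mm^2
v_feed = 4.66895 / 4.26384809 = 1.095009 mm/s


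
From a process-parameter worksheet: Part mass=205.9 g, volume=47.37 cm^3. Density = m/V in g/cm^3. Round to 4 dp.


rho = 205.9 / 47.37 = 4.3466 g/cm^3


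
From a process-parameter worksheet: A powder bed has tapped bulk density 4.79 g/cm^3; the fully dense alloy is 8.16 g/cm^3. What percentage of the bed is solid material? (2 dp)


Packing = (4.79/8.16)*100 = 58.7 %


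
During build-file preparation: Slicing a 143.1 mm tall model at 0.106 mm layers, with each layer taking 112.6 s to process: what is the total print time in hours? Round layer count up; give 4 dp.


Layers = ceil(143.1/0.106) = 1350
t = 1350 * 112.6 / 3600 = 42.225 hrs


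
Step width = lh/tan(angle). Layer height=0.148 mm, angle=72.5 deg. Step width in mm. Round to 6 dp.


step = 0.148 / tan(72.5) = 0.046664 mm


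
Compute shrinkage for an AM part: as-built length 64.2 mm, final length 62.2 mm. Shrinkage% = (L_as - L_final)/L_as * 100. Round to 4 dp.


Shrinkage = ((64.2-62.2)/64.2)*100 = 3.1153 %


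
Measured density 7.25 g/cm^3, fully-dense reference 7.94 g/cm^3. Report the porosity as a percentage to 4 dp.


Porosity = (1-7.25/7.94)*100 = 8.6902 %


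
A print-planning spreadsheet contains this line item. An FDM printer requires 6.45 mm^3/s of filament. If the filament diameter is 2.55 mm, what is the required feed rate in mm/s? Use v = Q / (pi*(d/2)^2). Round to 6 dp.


A = pi*(2.55/2)^2 = 5.107052
v = 6.45 / 5.107052 = 1.26296 mm/s


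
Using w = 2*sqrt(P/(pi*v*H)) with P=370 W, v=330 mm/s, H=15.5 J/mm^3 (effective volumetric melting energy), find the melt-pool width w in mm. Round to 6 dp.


w = 2*sqrt(370/(pi*330*15.5)) = 0.303482 mm


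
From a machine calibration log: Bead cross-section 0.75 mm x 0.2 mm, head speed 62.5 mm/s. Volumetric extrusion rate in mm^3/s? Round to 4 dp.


Rate = 0.75 * 0.2 * 62.5 = 9.375 mm^3/s


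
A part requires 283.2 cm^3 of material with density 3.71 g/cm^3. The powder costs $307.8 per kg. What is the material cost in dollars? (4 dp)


Mass = 283.2*3.71/1000 = 1.050672 kg
Cost = 1.050672 * 307.8 = 323.3968 $


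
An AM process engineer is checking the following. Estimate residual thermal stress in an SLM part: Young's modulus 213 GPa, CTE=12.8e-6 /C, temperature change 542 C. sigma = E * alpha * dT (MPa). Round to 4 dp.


sigma = 213*1000 * 12.8e-6 * 542 = 1477.7088 MPa
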